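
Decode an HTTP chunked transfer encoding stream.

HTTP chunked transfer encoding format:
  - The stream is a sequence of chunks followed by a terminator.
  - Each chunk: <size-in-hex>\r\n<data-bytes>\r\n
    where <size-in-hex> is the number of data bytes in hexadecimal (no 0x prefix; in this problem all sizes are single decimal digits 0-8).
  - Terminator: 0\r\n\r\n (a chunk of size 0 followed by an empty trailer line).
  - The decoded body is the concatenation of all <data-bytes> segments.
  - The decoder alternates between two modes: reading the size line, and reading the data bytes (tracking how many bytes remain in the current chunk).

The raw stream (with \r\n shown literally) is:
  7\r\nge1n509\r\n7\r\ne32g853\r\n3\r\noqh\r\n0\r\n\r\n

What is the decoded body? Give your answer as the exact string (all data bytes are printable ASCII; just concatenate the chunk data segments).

Chunk 1: stream[0..1]='7' size=0x7=7, data at stream[3..10]='ge1n509' -> body[0..7], body so far='ge1n509'
Chunk 2: stream[12..13]='7' size=0x7=7, data at stream[15..22]='e32g853' -> body[7..14], body so far='ge1n509e32g853'
Chunk 3: stream[24..25]='3' size=0x3=3, data at stream[27..30]='oqh' -> body[14..17], body so far='ge1n509e32g853oqh'
Chunk 4: stream[32..33]='0' size=0 (terminator). Final body='ge1n509e32g853oqh' (17 bytes)

Answer: ge1n509e32g853oqh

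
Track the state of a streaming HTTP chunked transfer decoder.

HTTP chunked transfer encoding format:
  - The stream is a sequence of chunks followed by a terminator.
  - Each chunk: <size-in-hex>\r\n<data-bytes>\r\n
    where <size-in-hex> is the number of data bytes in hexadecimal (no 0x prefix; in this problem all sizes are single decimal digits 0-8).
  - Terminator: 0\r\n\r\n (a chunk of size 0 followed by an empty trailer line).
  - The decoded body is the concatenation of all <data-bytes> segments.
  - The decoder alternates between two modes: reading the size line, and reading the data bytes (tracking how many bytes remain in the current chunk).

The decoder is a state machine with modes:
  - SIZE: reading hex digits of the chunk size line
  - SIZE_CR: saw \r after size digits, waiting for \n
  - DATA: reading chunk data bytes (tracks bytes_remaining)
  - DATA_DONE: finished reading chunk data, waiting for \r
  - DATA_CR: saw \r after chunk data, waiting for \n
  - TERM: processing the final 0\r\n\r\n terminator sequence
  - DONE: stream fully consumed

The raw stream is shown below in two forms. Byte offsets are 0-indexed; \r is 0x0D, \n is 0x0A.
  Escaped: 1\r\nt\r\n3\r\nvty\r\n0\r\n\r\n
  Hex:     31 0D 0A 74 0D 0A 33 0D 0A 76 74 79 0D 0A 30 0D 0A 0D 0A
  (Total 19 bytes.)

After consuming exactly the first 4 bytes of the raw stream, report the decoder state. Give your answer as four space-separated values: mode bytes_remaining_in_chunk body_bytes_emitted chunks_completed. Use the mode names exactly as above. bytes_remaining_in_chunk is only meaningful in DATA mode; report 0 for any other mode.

Answer: DATA_DONE 0 1 0

Derivation:
Byte 0 = '1': mode=SIZE remaining=0 emitted=0 chunks_done=0
Byte 1 = 0x0D: mode=SIZE_CR remaining=0 emitted=0 chunks_done=0
Byte 2 = 0x0A: mode=DATA remaining=1 emitted=0 chunks_done=0
Byte 3 = 't': mode=DATA_DONE remaining=0 emitted=1 chunks_done=0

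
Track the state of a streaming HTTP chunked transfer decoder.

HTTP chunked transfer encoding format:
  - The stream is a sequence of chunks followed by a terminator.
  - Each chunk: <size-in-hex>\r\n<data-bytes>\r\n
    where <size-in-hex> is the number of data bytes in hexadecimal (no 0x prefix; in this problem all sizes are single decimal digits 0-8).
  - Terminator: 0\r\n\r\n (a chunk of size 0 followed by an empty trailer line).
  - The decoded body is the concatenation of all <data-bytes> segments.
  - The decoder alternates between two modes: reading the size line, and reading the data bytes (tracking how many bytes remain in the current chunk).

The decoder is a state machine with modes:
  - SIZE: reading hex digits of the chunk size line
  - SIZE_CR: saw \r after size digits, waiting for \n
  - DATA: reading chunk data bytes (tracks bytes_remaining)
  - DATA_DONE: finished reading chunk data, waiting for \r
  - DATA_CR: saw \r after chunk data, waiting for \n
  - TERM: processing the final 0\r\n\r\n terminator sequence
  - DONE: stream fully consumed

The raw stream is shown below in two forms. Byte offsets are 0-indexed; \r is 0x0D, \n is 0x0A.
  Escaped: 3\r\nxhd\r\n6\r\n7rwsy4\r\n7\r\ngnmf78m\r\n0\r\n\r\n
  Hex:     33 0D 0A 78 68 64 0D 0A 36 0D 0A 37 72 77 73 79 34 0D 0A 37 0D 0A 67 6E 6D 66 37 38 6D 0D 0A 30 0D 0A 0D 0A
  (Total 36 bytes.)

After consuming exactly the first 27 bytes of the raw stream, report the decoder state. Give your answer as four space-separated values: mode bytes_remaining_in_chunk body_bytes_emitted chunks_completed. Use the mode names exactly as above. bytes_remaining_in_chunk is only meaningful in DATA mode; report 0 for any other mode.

Byte 0 = '3': mode=SIZE remaining=0 emitted=0 chunks_done=0
Byte 1 = 0x0D: mode=SIZE_CR remaining=0 emitted=0 chunks_done=0
Byte 2 = 0x0A: mode=DATA remaining=3 emitted=0 chunks_done=0
Byte 3 = 'x': mode=DATA remaining=2 emitted=1 chunks_done=0
Byte 4 = 'h': mode=DATA remaining=1 emitted=2 chunks_done=0
Byte 5 = 'd': mode=DATA_DONE remaining=0 emitted=3 chunks_done=0
Byte 6 = 0x0D: mode=DATA_CR remaining=0 emitted=3 chunks_done=0
Byte 7 = 0x0A: mode=SIZE remaining=0 emitted=3 chunks_done=1
Byte 8 = '6': mode=SIZE remaining=0 emitted=3 chunks_done=1
Byte 9 = 0x0D: mode=SIZE_CR remaining=0 emitted=3 chunks_done=1
Byte 10 = 0x0A: mode=DATA remaining=6 emitted=3 chunks_done=1
Byte 11 = '7': mode=DATA remaining=5 emitted=4 chunks_done=1
Byte 12 = 'r': mode=DATA remaining=4 emitted=5 chunks_done=1
Byte 13 = 'w': mode=DATA remaining=3 emitted=6 chunks_done=1
Byte 14 = 's': mode=DATA remaining=2 emitted=7 chunks_done=1
Byte 15 = 'y': mode=DATA remaining=1 emitted=8 chunks_done=1
Byte 16 = '4': mode=DATA_DONE remaining=0 emitted=9 chunks_done=1
Byte 17 = 0x0D: mode=DATA_CR remaining=0 emitted=9 chunks_done=1
Byte 18 = 0x0A: mode=SIZE remaining=0 emitted=9 chunks_done=2
Byte 19 = '7': mode=SIZE remaining=0 emitted=9 chunks_done=2
Byte 20 = 0x0D: mode=SIZE_CR remaining=0 emitted=9 chunks_done=2
Byte 21 = 0x0A: mode=DATA remaining=7 emitted=9 chunks_done=2
Byte 22 = 'g': mode=DATA remaining=6 emitted=10 chunks_done=2
Byte 23 = 'n': mode=DATA remaining=5 emitted=11 chunks_done=2
Byte 24 = 'm': mode=DATA remaining=4 emitted=12 chunks_done=2
Byte 25 = 'f': mode=DATA remaining=3 emitted=13 chunks_done=2
Byte 26 = '7': mode=DATA remaining=2 emitted=14 chunks_done=2

Answer: DATA 2 14 2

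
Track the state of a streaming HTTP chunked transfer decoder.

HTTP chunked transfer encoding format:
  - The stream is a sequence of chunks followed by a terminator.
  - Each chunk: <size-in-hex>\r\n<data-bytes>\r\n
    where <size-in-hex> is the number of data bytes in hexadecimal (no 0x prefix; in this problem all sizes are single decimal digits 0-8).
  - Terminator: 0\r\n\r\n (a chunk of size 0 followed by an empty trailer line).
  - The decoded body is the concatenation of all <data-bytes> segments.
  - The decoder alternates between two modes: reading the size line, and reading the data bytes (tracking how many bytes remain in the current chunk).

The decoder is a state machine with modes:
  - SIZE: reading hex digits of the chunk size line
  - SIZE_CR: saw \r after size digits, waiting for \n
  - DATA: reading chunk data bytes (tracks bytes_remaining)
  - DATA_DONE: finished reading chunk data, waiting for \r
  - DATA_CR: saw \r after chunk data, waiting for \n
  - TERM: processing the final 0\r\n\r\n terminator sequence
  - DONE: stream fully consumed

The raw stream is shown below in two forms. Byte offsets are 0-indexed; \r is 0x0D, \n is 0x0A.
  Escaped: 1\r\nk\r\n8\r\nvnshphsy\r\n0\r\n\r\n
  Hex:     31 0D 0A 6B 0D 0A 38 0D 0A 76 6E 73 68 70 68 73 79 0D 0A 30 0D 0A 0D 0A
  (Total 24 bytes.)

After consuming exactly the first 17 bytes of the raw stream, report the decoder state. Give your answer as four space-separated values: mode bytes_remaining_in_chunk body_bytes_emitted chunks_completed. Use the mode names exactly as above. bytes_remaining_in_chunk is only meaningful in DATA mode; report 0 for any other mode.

Byte 0 = '1': mode=SIZE remaining=0 emitted=0 chunks_done=0
Byte 1 = 0x0D: mode=SIZE_CR remaining=0 emitted=0 chunks_done=0
Byte 2 = 0x0A: mode=DATA remaining=1 emitted=0 chunks_done=0
Byte 3 = 'k': mode=DATA_DONE remaining=0 emitted=1 chunks_done=0
Byte 4 = 0x0D: mode=DATA_CR remaining=0 emitted=1 chunks_done=0
Byte 5 = 0x0A: mode=SIZE remaining=0 emitted=1 chunks_done=1
Byte 6 = '8': mode=SIZE remaining=0 emitted=1 chunks_done=1
Byte 7 = 0x0D: mode=SIZE_CR remaining=0 emitted=1 chunks_done=1
Byte 8 = 0x0A: mode=DATA remaining=8 emitted=1 chunks_done=1
Byte 9 = 'v': mode=DATA remaining=7 emitted=2 chunks_done=1
Byte 10 = 'n': mode=DATA remaining=6 emitted=3 chunks_done=1
Byte 11 = 's': mode=DATA remaining=5 emitted=4 chunks_done=1
Byte 12 = 'h': mode=DATA remaining=4 emitted=5 chunks_done=1
Byte 13 = 'p': mode=DATA remaining=3 emitted=6 chunks_done=1
Byte 14 = 'h': mode=DATA remaining=2 emitted=7 chunks_done=1
Byte 15 = 's': mode=DATA remaining=1 emitted=8 chunks_done=1
Byte 16 = 'y': mode=DATA_DONE remaining=0 emitted=9 chunks_done=1

Answer: DATA_DONE 0 9 1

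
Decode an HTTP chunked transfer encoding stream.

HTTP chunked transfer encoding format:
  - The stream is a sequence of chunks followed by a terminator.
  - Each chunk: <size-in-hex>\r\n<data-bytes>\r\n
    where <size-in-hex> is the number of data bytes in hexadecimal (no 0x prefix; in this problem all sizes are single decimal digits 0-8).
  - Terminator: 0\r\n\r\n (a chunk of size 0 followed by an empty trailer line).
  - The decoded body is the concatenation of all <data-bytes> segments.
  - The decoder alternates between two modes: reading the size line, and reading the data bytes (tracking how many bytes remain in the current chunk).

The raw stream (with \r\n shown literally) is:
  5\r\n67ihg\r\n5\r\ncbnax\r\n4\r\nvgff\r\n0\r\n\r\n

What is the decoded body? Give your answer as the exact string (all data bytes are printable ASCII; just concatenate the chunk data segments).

Chunk 1: stream[0..1]='5' size=0x5=5, data at stream[3..8]='67ihg' -> body[0..5], body so far='67ihg'
Chunk 2: stream[10..11]='5' size=0x5=5, data at stream[13..18]='cbnax' -> body[5..10], body so far='67ihgcbnax'
Chunk 3: stream[20..21]='4' size=0x4=4, data at stream[23..27]='vgff' -> body[10..14], body so far='67ihgcbnaxvgff'
Chunk 4: stream[29..30]='0' size=0 (terminator). Final body='67ihgcbnaxvgff' (14 bytes)

Answer: 67ihgcbnaxvgff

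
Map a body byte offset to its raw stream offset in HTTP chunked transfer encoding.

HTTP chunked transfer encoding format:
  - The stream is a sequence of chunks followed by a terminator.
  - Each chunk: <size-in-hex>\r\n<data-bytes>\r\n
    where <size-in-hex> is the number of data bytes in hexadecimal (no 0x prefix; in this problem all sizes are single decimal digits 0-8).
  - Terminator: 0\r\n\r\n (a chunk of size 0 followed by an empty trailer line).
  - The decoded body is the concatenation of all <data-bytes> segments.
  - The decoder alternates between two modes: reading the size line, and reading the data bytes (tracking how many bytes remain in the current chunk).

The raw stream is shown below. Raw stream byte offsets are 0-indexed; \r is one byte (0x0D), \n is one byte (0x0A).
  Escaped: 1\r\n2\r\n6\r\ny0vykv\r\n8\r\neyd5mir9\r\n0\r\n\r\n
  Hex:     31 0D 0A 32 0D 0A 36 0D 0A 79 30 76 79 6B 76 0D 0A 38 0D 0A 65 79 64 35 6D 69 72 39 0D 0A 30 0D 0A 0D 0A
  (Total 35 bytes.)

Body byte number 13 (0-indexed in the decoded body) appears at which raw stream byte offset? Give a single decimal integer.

Answer: 26

Derivation:
Chunk 1: stream[0..1]='1' size=0x1=1, data at stream[3..4]='2' -> body[0..1], body so far='2'
Chunk 2: stream[6..7]='6' size=0x6=6, data at stream[9..15]='y0vykv' -> body[1..7], body so far='2y0vykv'
Chunk 3: stream[17..18]='8' size=0x8=8, data at stream[20..28]='eyd5mir9' -> body[7..15], body so far='2y0vykveyd5mir9'
Chunk 4: stream[30..31]='0' size=0 (terminator). Final body='2y0vykveyd5mir9' (15 bytes)
Body byte 13 at stream offset 26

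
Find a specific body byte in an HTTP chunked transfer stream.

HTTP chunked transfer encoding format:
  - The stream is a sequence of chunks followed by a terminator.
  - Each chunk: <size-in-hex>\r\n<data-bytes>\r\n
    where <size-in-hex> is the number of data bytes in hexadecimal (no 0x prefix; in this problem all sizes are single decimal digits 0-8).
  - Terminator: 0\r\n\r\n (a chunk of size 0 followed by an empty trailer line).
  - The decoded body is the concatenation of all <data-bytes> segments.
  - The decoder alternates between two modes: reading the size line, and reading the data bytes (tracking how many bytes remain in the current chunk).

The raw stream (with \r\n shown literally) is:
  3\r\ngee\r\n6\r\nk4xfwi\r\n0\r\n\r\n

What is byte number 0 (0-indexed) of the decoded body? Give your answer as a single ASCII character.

Chunk 1: stream[0..1]='3' size=0x3=3, data at stream[3..6]='gee' -> body[0..3], body so far='gee'
Chunk 2: stream[8..9]='6' size=0x6=6, data at stream[11..17]='k4xfwi' -> body[3..9], body so far='geek4xfwi'
Chunk 3: stream[19..20]='0' size=0 (terminator). Final body='geek4xfwi' (9 bytes)
Body byte 0 = 'g'

Answer: g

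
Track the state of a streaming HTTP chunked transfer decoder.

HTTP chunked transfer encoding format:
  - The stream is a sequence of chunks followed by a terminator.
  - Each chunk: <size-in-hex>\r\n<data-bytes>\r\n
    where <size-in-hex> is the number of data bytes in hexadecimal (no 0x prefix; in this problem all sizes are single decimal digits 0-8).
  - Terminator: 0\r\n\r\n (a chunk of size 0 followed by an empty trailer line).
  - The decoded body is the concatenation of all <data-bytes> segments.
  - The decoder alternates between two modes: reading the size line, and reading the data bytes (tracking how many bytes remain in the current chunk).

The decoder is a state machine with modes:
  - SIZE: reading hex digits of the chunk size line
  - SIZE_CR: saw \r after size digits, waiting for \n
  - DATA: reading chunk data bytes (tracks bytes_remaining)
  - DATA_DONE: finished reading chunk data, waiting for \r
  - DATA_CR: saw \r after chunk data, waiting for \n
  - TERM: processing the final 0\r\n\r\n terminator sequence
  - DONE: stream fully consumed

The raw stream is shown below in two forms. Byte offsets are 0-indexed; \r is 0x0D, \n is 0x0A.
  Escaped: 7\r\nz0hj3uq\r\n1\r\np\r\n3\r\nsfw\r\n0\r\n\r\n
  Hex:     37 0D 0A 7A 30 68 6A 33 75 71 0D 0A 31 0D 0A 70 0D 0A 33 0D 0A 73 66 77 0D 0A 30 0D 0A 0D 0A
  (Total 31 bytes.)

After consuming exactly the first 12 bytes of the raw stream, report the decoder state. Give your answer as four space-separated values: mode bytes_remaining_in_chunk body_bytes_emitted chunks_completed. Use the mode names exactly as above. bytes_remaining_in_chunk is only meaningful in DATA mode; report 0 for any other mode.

Byte 0 = '7': mode=SIZE remaining=0 emitted=0 chunks_done=0
Byte 1 = 0x0D: mode=SIZE_CR remaining=0 emitted=0 chunks_done=0
Byte 2 = 0x0A: mode=DATA remaining=7 emitted=0 chunks_done=0
Byte 3 = 'z': mode=DATA remaining=6 emitted=1 chunks_done=0
Byte 4 = '0': mode=DATA remaining=5 emitted=2 chunks_done=0
Byte 5 = 'h': mode=DATA remaining=4 emitted=3 chunks_done=0
Byte 6 = 'j': mode=DATA remaining=3 emitted=4 chunks_done=0
Byte 7 = '3': mode=DATA remaining=2 emitted=5 chunks_done=0
Byte 8 = 'u': mode=DATA remaining=1 emitted=6 chunks_done=0
Byte 9 = 'q': mode=DATA_DONE remaining=0 emitted=7 chunks_done=0
Byte 10 = 0x0D: mode=DATA_CR remaining=0 emitted=7 chunks_done=0
Byte 11 = 0x0A: mode=SIZE remaining=0 emitted=7 chunks_done=1

Answer: SIZE 0 7 1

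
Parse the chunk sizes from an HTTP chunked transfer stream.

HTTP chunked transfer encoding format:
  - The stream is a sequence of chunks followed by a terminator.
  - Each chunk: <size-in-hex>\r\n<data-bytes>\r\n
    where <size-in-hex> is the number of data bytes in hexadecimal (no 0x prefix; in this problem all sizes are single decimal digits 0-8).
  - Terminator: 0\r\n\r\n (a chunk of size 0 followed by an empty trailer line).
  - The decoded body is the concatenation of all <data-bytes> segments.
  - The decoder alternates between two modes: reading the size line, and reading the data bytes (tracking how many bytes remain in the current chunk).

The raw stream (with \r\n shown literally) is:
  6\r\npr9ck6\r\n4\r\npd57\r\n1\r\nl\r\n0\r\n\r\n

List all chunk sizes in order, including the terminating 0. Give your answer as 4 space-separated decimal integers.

Answer: 6 4 1 0

Derivation:
Chunk 1: stream[0..1]='6' size=0x6=6, data at stream[3..9]='pr9ck6' -> body[0..6], body so far='pr9ck6'
Chunk 2: stream[11..12]='4' size=0x4=4, data at stream[14..18]='pd57' -> body[6..10], body so far='pr9ck6pd57'
Chunk 3: stream[20..21]='1' size=0x1=1, data at stream[23..24]='l' -> body[10..11], body so far='pr9ck6pd57l'
Chunk 4: stream[26..27]='0' size=0 (terminator). Final body='pr9ck6pd57l' (11 bytes)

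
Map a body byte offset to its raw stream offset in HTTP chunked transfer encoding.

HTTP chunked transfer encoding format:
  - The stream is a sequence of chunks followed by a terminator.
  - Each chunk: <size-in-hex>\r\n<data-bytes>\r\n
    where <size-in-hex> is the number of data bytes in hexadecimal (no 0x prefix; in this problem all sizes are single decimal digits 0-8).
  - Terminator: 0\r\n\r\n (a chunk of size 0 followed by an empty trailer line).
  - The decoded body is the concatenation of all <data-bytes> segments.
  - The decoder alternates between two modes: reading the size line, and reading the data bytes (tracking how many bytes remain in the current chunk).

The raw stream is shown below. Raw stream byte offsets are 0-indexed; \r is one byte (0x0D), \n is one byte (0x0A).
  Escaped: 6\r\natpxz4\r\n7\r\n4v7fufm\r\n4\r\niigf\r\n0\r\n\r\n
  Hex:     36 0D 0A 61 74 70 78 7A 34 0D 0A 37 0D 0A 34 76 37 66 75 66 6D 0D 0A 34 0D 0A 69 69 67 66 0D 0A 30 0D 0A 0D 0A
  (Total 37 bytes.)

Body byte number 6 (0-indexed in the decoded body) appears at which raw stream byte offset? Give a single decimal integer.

Answer: 14

Derivation:
Chunk 1: stream[0..1]='6' size=0x6=6, data at stream[3..9]='atpxz4' -> body[0..6], body so far='atpxz4'
Chunk 2: stream[11..12]='7' size=0x7=7, data at stream[14..21]='4v7fufm' -> body[6..13], body so far='atpxz44v7fufm'
Chunk 3: stream[23..24]='4' size=0x4=4, data at stream[26..30]='iigf' -> body[13..17], body so far='atpxz44v7fufmiigf'
Chunk 4: stream[32..33]='0' size=0 (terminator). Final body='atpxz44v7fufmiigf' (17 bytes)
Body byte 6 at stream offset 14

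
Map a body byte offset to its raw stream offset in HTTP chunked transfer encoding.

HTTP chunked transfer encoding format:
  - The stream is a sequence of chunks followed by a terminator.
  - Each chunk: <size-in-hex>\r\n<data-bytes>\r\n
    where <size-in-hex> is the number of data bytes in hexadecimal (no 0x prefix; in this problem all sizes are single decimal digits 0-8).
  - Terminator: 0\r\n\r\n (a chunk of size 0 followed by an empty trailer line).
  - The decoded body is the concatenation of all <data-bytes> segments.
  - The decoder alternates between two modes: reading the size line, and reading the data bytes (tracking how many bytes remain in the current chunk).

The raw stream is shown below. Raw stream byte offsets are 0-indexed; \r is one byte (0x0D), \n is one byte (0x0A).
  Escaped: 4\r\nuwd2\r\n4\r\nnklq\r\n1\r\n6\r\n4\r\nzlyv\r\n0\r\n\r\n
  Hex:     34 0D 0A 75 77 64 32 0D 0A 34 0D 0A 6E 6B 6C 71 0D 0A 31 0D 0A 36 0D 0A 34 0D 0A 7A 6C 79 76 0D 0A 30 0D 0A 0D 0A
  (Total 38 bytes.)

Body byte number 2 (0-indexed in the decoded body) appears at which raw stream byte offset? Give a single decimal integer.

Chunk 1: stream[0..1]='4' size=0x4=4, data at stream[3..7]='uwd2' -> body[0..4], body so far='uwd2'
Chunk 2: stream[9..10]='4' size=0x4=4, data at stream[12..16]='nklq' -> body[4..8], body so far='uwd2nklq'
Chunk 3: stream[18..19]='1' size=0x1=1, data at stream[21..22]='6' -> body[8..9], body so far='uwd2nklq6'
Chunk 4: stream[24..25]='4' size=0x4=4, data at stream[27..31]='zlyv' -> body[9..13], body so far='uwd2nklq6zlyv'
Chunk 5: stream[33..34]='0' size=0 (terminator). Final body='uwd2nklq6zlyv' (13 bytes)
Body byte 2 at stream offset 5

Answer: 5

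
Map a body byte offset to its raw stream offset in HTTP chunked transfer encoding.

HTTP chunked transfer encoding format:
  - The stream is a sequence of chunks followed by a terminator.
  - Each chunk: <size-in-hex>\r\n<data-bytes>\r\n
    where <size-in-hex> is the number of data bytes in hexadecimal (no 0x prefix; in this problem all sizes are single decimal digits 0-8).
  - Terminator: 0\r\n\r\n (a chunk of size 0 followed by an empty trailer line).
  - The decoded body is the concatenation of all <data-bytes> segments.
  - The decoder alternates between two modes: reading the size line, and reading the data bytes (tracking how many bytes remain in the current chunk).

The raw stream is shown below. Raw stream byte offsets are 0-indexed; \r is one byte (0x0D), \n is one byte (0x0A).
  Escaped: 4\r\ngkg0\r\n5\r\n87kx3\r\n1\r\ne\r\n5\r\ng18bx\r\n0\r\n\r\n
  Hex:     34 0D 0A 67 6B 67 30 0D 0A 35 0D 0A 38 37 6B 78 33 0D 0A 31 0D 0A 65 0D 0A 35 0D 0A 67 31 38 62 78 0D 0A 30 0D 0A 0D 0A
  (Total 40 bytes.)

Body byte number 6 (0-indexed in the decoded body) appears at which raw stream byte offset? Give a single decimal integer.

Answer: 14

Derivation:
Chunk 1: stream[0..1]='4' size=0x4=4, data at stream[3..7]='gkg0' -> body[0..4], body so far='gkg0'
Chunk 2: stream[9..10]='5' size=0x5=5, data at stream[12..17]='87kx3' -> body[4..9], body so far='gkg087kx3'
Chunk 3: stream[19..20]='1' size=0x1=1, data at stream[22..23]='e' -> body[9..10], body so far='gkg087kx3e'
Chunk 4: stream[25..26]='5' size=0x5=5, data at stream[28..33]='g18bx' -> body[10..15], body so far='gkg087kx3eg18bx'
Chunk 5: stream[35..36]='0' size=0 (terminator). Final body='gkg087kx3eg18bx' (15 bytes)
Body byte 6 at stream offset 14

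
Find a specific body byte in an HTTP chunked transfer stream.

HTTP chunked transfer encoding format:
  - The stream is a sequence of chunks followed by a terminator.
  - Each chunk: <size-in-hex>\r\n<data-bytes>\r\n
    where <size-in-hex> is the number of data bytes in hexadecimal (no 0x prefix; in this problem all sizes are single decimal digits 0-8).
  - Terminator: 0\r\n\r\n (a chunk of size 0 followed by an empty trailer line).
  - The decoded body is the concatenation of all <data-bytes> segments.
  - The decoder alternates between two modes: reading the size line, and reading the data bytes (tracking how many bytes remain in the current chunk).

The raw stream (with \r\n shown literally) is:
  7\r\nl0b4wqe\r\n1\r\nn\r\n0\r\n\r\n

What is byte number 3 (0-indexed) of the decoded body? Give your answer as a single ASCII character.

Chunk 1: stream[0..1]='7' size=0x7=7, data at stream[3..10]='l0b4wqe' -> body[0..7], body so far='l0b4wqe'
Chunk 2: stream[12..13]='1' size=0x1=1, data at stream[15..16]='n' -> body[7..8], body so far='l0b4wqen'
Chunk 3: stream[18..19]='0' size=0 (terminator). Final body='l0b4wqen' (8 bytes)
Body byte 3 = '4'

Answer: 4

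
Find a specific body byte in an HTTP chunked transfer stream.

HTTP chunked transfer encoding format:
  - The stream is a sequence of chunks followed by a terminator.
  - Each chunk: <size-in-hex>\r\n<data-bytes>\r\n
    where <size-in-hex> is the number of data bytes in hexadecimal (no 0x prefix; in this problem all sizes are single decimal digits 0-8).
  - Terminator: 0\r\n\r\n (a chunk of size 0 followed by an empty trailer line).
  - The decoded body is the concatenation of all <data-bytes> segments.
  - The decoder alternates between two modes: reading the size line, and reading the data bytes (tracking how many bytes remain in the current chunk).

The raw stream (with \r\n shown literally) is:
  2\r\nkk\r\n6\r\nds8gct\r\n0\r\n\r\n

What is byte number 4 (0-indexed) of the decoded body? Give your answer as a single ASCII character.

Answer: 8

Derivation:
Chunk 1: stream[0..1]='2' size=0x2=2, data at stream[3..5]='kk' -> body[0..2], body so far='kk'
Chunk 2: stream[7..8]='6' size=0x6=6, data at stream[10..16]='ds8gct' -> body[2..8], body so far='kkds8gct'
Chunk 3: stream[18..19]='0' size=0 (terminator). Final body='kkds8gct' (8 bytes)
Body byte 4 = '8'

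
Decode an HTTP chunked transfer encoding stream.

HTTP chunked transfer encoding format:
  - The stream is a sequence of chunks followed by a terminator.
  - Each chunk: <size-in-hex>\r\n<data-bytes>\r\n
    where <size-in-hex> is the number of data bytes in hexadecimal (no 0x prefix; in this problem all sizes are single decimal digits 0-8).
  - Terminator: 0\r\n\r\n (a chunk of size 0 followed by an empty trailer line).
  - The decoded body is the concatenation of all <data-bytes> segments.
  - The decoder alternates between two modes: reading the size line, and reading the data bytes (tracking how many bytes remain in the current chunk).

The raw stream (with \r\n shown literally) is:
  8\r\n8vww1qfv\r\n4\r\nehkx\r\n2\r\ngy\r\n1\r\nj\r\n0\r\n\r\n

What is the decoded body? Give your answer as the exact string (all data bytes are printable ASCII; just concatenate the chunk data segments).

Chunk 1: stream[0..1]='8' size=0x8=8, data at stream[3..11]='8vww1qfv' -> body[0..8], body so far='8vww1qfv'
Chunk 2: stream[13..14]='4' size=0x4=4, data at stream[16..20]='ehkx' -> body[8..12], body so far='8vww1qfvehkx'
Chunk 3: stream[22..23]='2' size=0x2=2, data at stream[25..27]='gy' -> body[12..14], body so far='8vww1qfvehkxgy'
Chunk 4: stream[29..30]='1' size=0x1=1, data at stream[32..33]='j' -> body[14..15], body so far='8vww1qfvehkxgyj'
Chunk 5: stream[35..36]='0' size=0 (terminator). Final body='8vww1qfvehkxgyj' (15 bytes)

Answer: 8vww1qfvehkxgyj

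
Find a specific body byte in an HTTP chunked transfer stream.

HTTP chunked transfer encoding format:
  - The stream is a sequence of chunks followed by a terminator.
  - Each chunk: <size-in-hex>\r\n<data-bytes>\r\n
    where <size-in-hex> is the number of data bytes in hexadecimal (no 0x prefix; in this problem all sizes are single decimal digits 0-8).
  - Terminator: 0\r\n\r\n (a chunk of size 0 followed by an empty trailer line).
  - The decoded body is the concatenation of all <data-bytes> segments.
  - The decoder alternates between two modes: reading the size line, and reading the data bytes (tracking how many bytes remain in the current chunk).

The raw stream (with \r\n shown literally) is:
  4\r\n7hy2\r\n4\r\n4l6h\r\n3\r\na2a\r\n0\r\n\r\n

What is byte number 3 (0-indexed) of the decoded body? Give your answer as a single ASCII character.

Answer: 2

Derivation:
Chunk 1: stream[0..1]='4' size=0x4=4, data at stream[3..7]='7hy2' -> body[0..4], body so far='7hy2'
Chunk 2: stream[9..10]='4' size=0x4=4, data at stream[12..16]='4l6h' -> body[4..8], body so far='7hy24l6h'
Chunk 3: stream[18..19]='3' size=0x3=3, data at stream[21..24]='a2a' -> body[8..11], body so far='7hy24l6ha2a'
Chunk 4: stream[26..27]='0' size=0 (terminator). Final body='7hy24l6ha2a' (11 bytes)
Body byte 3 = '2'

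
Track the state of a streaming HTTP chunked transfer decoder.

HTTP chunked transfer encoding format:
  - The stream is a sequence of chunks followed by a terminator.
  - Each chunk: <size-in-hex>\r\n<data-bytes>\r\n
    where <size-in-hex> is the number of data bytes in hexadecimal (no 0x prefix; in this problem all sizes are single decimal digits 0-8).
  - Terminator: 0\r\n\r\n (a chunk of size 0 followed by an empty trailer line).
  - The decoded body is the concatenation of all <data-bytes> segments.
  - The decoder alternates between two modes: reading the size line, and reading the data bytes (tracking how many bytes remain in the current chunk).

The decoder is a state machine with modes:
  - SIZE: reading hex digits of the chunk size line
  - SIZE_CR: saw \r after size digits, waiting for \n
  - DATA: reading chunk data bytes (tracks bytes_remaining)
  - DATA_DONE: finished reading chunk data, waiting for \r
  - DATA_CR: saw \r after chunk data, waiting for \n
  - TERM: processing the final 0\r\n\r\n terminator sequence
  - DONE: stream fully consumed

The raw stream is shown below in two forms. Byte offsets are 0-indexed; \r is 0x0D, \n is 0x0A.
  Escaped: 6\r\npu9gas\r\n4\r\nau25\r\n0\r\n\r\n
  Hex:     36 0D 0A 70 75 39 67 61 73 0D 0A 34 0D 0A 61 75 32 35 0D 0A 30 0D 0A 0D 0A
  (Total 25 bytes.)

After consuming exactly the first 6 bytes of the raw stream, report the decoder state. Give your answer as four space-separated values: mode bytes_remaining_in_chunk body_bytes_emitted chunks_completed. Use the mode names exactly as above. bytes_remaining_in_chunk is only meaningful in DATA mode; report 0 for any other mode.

Byte 0 = '6': mode=SIZE remaining=0 emitted=0 chunks_done=0
Byte 1 = 0x0D: mode=SIZE_CR remaining=0 emitted=0 chunks_done=0
Byte 2 = 0x0A: mode=DATA remaining=6 emitted=0 chunks_done=0
Byte 3 = 'p': mode=DATA remaining=5 emitted=1 chunks_done=0
Byte 4 = 'u': mode=DATA remaining=4 emitted=2 chunks_done=0
Byte 5 = '9': mode=DATA remaining=3 emitted=3 chunks_done=0

Answer: DATA 3 3 0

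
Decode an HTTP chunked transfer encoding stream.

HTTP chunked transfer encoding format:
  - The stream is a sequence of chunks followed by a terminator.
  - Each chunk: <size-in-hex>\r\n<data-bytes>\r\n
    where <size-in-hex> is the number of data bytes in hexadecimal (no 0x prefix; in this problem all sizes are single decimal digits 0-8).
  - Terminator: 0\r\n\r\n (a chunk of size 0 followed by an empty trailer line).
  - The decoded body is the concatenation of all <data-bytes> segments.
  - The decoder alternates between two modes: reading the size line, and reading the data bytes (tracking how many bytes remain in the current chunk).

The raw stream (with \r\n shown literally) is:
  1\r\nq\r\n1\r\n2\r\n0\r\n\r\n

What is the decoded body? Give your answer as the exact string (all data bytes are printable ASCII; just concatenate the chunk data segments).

Chunk 1: stream[0..1]='1' size=0x1=1, data at stream[3..4]='q' -> body[0..1], body so far='q'
Chunk 2: stream[6..7]='1' size=0x1=1, data at stream[9..10]='2' -> body[1..2], body so far='q2'
Chunk 3: stream[12..13]='0' size=0 (terminator). Final body='q2' (2 bytes)

Answer: q2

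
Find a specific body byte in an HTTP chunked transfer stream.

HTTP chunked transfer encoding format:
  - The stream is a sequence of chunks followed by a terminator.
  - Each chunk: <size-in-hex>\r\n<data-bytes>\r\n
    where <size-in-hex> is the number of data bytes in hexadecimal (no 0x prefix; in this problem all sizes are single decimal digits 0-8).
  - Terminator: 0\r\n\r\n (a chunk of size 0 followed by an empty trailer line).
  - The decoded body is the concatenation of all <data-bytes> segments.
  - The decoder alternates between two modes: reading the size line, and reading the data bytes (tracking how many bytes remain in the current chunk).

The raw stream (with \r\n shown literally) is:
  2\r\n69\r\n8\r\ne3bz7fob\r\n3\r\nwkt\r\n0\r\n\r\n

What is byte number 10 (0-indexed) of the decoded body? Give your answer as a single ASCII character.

Answer: w

Derivation:
Chunk 1: stream[0..1]='2' size=0x2=2, data at stream[3..5]='69' -> body[0..2], body so far='69'
Chunk 2: stream[7..8]='8' size=0x8=8, data at stream[10..18]='e3bz7fob' -> body[2..10], body so far='69e3bz7fob'
Chunk 3: stream[20..21]='3' size=0x3=3, data at stream[23..26]='wkt' -> body[10..13], body so far='69e3bz7fobwkt'
Chunk 4: stream[28..29]='0' size=0 (terminator). Final body='69e3bz7fobwkt' (13 bytes)
Body byte 10 = 'w'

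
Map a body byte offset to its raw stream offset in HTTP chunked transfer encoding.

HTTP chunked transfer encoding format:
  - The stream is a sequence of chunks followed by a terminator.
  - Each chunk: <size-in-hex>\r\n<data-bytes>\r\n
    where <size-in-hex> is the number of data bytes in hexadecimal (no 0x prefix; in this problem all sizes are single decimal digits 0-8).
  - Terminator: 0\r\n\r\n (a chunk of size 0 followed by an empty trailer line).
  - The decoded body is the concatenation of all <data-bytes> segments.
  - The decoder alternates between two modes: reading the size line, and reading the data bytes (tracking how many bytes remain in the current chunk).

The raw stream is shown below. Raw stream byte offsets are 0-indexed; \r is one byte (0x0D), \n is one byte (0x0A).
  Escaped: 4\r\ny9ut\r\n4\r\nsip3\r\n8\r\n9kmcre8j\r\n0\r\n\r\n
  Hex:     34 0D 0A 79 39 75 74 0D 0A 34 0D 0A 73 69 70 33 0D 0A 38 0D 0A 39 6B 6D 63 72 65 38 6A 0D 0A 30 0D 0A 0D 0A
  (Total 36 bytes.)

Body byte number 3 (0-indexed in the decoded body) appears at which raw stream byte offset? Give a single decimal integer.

Answer: 6

Derivation:
Chunk 1: stream[0..1]='4' size=0x4=4, data at stream[3..7]='y9ut' -> body[0..4], body so far='y9ut'
Chunk 2: stream[9..10]='4' size=0x4=4, data at stream[12..16]='sip3' -> body[4..8], body so far='y9utsip3'
Chunk 3: stream[18..19]='8' size=0x8=8, data at stream[21..29]='9kmcre8j' -> body[8..16], body so far='y9utsip39kmcre8j'
Chunk 4: stream[31..32]='0' size=0 (terminator). Final body='y9utsip39kmcre8j' (16 bytes)
Body byte 3 at stream offset 6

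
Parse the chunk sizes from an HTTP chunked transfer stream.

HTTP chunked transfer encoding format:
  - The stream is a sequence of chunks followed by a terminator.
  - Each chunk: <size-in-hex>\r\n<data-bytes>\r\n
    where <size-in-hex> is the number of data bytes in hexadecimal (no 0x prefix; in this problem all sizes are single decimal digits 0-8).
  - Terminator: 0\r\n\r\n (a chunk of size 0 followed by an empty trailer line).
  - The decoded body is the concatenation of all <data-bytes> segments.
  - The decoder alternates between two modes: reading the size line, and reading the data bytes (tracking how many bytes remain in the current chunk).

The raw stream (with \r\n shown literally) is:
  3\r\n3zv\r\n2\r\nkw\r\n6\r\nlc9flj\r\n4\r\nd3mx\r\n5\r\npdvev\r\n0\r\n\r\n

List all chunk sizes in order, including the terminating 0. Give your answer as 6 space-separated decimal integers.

Chunk 1: stream[0..1]='3' size=0x3=3, data at stream[3..6]='3zv' -> body[0..3], body so far='3zv'
Chunk 2: stream[8..9]='2' size=0x2=2, data at stream[11..13]='kw' -> body[3..5], body so far='3zvkw'
Chunk 3: stream[15..16]='6' size=0x6=6, data at stream[18..24]='lc9flj' -> body[5..11], body so far='3zvkwlc9flj'
Chunk 4: stream[26..27]='4' size=0x4=4, data at stream[29..33]='d3mx' -> body[11..15], body so far='3zvkwlc9fljd3mx'
Chunk 5: stream[35..36]='5' size=0x5=5, data at stream[38..43]='pdvev' -> body[15..20], body so far='3zvkwlc9fljd3mxpdvev'
Chunk 6: stream[45..46]='0' size=0 (terminator). Final body='3zvkwlc9fljd3mxpdvev' (20 bytes)

Answer: 3 2 6 4 5 0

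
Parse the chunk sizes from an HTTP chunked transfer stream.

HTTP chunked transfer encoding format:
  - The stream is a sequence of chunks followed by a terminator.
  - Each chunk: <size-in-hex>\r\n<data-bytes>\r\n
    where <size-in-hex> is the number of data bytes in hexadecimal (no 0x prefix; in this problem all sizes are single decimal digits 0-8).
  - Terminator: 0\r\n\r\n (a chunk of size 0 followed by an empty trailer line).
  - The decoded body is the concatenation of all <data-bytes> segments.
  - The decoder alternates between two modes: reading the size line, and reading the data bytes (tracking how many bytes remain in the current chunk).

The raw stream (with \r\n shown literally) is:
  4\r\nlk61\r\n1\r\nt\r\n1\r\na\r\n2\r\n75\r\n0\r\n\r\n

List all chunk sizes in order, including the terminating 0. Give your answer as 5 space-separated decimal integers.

Answer: 4 1 1 2 0

Derivation:
Chunk 1: stream[0..1]='4' size=0x4=4, data at stream[3..7]='lk61' -> body[0..4], body so far='lk61'
Chunk 2: stream[9..10]='1' size=0x1=1, data at stream[12..13]='t' -> body[4..5], body so far='lk61t'
Chunk 3: stream[15..16]='1' size=0x1=1, data at stream[18..19]='a' -> body[5..6], body so far='lk61ta'
Chunk 4: stream[21..22]='2' size=0x2=2, data at stream[24..26]='75' -> body[6..8], body so far='lk61ta75'
Chunk 5: stream[28..29]='0' size=0 (terminator). Final body='lk61ta75' (8 bytes)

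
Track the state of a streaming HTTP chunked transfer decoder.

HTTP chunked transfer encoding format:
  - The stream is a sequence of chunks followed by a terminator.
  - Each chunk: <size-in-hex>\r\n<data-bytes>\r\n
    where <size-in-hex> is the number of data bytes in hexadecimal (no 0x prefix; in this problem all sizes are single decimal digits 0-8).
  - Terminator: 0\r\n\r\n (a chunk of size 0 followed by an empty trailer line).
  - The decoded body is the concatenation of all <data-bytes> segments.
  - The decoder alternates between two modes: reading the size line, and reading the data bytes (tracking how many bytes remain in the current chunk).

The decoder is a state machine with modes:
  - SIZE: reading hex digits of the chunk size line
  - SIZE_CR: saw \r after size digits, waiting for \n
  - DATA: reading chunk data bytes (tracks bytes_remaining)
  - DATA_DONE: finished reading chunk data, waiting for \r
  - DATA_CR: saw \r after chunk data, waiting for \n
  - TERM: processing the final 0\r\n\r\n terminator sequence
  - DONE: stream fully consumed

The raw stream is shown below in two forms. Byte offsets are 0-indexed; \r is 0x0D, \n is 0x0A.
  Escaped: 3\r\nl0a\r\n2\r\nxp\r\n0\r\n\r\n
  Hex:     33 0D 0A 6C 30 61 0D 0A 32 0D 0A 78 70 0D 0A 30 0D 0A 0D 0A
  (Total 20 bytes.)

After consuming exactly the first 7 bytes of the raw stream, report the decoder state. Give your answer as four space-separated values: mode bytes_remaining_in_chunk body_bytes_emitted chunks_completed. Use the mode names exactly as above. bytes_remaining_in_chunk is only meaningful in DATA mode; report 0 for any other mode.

Byte 0 = '3': mode=SIZE remaining=0 emitted=0 chunks_done=0
Byte 1 = 0x0D: mode=SIZE_CR remaining=0 emitted=0 chunks_done=0
Byte 2 = 0x0A: mode=DATA remaining=3 emitted=0 chunks_done=0
Byte 3 = 'l': mode=DATA remaining=2 emitted=1 chunks_done=0
Byte 4 = '0': mode=DATA remaining=1 emitted=2 chunks_done=0
Byte 5 = 'a': mode=DATA_DONE remaining=0 emitted=3 chunks_done=0
Byte 6 = 0x0D: mode=DATA_CR remaining=0 emitted=3 chunks_done=0

Answer: DATA_CR 0 3 0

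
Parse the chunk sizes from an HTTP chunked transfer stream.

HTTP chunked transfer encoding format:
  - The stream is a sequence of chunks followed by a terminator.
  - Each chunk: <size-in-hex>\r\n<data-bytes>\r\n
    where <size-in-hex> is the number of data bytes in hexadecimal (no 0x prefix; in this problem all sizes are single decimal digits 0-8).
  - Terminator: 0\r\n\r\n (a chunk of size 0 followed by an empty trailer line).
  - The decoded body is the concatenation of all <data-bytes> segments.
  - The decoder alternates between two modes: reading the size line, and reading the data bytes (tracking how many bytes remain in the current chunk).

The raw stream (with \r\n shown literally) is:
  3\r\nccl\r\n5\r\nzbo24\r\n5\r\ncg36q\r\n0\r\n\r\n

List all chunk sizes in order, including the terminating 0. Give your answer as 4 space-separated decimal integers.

Answer: 3 5 5 0

Derivation:
Chunk 1: stream[0..1]='3' size=0x3=3, data at stream[3..6]='ccl' -> body[0..3], body so far='ccl'
Chunk 2: stream[8..9]='5' size=0x5=5, data at stream[11..16]='zbo24' -> body[3..8], body so far='cclzbo24'
Chunk 3: stream[18..19]='5' size=0x5=5, data at stream[21..26]='cg36q' -> body[8..13], body so far='cclzbo24cg36q'
Chunk 4: stream[28..29]='0' size=0 (terminator). Final body='cclzbo24cg36q' (13 bytes)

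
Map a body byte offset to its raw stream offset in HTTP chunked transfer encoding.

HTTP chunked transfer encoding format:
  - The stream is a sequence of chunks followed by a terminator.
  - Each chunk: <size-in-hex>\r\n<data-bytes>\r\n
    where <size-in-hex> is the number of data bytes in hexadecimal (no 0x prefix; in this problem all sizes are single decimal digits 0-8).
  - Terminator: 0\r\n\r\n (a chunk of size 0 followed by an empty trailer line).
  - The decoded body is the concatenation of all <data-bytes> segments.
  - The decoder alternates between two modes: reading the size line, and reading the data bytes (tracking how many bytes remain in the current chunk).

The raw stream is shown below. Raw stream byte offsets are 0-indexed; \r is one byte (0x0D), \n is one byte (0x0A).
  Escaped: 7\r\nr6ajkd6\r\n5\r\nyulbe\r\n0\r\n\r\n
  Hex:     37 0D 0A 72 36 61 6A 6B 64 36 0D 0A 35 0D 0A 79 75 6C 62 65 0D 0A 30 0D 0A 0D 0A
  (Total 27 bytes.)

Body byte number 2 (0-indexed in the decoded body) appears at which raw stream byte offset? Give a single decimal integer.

Chunk 1: stream[0..1]='7' size=0x7=7, data at stream[3..10]='r6ajkd6' -> body[0..7], body so far='r6ajkd6'
Chunk 2: stream[12..13]='5' size=0x5=5, data at stream[15..20]='yulbe' -> body[7..12], body so far='r6ajkd6yulbe'
Chunk 3: stream[22..23]='0' size=0 (terminator). Final body='r6ajkd6yulbe' (12 bytes)
Body byte 2 at stream offset 5

Answer: 5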